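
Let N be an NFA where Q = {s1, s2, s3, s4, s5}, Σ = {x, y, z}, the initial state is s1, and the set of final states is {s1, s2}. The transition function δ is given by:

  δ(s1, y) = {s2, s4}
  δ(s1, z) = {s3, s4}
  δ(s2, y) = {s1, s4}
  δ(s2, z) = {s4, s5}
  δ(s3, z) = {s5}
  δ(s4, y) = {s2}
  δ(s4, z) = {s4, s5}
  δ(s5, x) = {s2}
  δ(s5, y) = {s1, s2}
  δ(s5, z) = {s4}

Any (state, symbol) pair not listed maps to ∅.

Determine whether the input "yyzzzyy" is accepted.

Yes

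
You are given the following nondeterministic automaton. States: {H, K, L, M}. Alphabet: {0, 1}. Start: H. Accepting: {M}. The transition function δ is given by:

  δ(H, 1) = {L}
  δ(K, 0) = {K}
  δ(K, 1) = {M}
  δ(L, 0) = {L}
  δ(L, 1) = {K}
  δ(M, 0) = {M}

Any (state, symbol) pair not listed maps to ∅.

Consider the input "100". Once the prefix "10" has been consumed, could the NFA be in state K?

Start in {H}.
Read '1': H→{L}; now {L}.
Read '0': L→{L}; now {L}.
State K is not in {L}.

No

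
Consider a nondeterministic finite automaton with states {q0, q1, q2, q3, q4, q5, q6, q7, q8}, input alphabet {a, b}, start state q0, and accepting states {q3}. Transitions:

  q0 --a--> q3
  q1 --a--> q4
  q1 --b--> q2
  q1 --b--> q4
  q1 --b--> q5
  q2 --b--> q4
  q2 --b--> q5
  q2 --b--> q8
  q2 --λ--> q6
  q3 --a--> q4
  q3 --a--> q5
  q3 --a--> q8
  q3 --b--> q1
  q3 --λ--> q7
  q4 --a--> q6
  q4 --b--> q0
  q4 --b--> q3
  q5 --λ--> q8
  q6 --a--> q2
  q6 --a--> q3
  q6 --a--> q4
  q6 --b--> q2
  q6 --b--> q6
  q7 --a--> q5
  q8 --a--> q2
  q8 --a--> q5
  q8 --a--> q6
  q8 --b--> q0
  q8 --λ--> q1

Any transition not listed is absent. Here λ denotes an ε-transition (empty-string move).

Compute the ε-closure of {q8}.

{q1, q8}

Begin with {q8}.
ε-move q8 → q1; add q1.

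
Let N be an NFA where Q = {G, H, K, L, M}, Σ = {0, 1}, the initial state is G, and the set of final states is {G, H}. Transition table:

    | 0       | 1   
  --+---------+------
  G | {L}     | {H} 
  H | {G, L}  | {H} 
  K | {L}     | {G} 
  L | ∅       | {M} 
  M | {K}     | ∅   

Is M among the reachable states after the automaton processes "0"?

No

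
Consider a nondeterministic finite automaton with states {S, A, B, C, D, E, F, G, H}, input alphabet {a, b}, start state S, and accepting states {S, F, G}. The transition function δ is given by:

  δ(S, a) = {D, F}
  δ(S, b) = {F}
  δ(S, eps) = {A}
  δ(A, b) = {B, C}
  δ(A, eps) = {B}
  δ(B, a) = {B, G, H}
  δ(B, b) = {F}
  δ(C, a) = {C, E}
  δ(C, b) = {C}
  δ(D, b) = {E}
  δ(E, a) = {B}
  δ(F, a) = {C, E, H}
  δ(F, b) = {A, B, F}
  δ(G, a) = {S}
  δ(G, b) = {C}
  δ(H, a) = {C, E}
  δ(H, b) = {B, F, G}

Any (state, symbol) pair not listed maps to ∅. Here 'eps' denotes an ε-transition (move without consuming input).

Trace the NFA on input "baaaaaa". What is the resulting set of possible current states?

{S, A, B, C, D, E, F, G, H}

Start: ε-closure({S}) = {S, A, B}.
Read 'b': S→{F}, A→{B, C}, B→{F}; now {B, C, F}.
Read 'a': B→{B, G, H}, C→{C, E}, F→{C, E, H}; now {B, C, E, G, H}.
Read 'a': B→{B, G, H}, C→{C, E}, E→{B}, G→{S}, H→{C, E}; union {S, B, C, E, G, H}; ε-closure = {S, A, B, C, E, G, H}.
Read 'a': S→{D, F}, A→∅, B→{B, G, H}, C→{C, E}, E→{B}, G→{S}, H→{C, E}; union {S, B, C, D, E, F, G, H}; ε-closure = {S, A, B, C, D, E, F, G, H}.
Read 'a': S→{D, F}, A→∅, B→{B, G, H}, C→{C, E}, D→∅, E→{B}, F→{C, E, H}, G→{S}, H→{C, E}; union {S, B, C, D, E, F, G, H}; ε-closure = {S, A, B, C, D, E, F, G, H}.
Read 'a': S→{D, F}, A→∅, B→{B, G, H}, C→{C, E}, D→∅, E→{B}, F→{C, E, H}, G→{S}, H→{C, E}; union {S, B, C, D, E, F, G, H}; ε-closure = {S, A, B, C, D, E, F, G, H}.
Read 'a': S→{D, F}, A→∅, B→{B, G, H}, C→{C, E}, D→∅, E→{B}, F→{C, E, H}, G→{S}, H→{C, E}; union {S, B, C, D, E, F, G, H}; ε-closure = {S, A, B, C, D, E, F, G, H}.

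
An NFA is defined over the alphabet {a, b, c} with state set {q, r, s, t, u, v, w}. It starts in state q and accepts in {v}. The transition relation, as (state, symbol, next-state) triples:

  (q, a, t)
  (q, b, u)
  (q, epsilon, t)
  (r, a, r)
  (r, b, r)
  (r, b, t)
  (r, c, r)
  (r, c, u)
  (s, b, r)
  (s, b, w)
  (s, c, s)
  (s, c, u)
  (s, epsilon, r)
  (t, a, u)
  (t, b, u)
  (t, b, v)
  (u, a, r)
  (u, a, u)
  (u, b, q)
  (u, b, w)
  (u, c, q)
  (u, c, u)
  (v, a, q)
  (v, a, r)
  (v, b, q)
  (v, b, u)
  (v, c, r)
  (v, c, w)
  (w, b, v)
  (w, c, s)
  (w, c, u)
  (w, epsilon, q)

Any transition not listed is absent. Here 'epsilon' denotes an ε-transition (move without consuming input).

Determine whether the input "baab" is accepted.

Start: ε-closure({q}) = {q, t}.
Read 'b': q→{u}, t→{u, v}; now {u, v}.
Read 'a': u→{r, u}, v→{q, r}; union {q, r, u}; ε-closure = {q, r, t, u}.
Read 'a': q→{t}, r→{r}, t→{u}, u→{r, u}; now {r, t, u}.
Read 'b': r→{r, t}, t→{u, v}, u→{q, w}; now {q, r, t, u, v, w}.
The final set {q, r, t, u, v, w} contains the accepting state v.

Yes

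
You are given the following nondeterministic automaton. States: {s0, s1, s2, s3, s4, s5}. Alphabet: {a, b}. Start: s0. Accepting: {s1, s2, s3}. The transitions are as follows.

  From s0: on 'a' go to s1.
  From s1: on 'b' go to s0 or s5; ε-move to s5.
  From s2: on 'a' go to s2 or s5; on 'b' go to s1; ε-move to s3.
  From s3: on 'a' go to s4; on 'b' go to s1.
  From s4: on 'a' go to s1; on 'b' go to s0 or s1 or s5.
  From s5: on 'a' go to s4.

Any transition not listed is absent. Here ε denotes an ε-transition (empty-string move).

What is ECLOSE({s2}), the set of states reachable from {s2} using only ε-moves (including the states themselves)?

Begin with {s2}.
ε-move s2 → s3; add s3.

{s2, s3}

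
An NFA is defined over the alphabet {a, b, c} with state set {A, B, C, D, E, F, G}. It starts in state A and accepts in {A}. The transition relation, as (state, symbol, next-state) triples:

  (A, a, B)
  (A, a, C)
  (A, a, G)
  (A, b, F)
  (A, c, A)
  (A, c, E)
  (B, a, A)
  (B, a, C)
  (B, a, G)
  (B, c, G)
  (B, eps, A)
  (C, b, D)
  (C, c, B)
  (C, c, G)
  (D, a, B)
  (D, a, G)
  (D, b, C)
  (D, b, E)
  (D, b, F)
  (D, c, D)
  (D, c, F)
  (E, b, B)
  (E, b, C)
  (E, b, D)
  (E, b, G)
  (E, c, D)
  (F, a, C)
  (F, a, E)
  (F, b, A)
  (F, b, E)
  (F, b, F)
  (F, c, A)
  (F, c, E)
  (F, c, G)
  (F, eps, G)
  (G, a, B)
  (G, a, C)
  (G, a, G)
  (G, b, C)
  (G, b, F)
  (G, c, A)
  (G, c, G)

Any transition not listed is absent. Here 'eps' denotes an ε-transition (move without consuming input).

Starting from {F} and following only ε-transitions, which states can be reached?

Begin with {F}.
ε-move F → G; add G.

{F, G}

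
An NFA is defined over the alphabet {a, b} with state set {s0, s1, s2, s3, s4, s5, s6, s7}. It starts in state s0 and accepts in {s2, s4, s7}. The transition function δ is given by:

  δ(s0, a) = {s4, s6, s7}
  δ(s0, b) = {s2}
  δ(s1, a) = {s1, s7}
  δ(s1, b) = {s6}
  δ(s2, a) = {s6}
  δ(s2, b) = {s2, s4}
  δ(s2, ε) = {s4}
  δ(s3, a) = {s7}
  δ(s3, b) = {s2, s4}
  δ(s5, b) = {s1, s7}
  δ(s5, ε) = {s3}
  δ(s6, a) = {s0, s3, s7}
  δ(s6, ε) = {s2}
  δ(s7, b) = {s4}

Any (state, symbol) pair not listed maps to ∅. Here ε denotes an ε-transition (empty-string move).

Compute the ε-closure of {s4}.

Begin with {s4}.
No ε-moves leave this set, so the closure equals the set itself.

{s4}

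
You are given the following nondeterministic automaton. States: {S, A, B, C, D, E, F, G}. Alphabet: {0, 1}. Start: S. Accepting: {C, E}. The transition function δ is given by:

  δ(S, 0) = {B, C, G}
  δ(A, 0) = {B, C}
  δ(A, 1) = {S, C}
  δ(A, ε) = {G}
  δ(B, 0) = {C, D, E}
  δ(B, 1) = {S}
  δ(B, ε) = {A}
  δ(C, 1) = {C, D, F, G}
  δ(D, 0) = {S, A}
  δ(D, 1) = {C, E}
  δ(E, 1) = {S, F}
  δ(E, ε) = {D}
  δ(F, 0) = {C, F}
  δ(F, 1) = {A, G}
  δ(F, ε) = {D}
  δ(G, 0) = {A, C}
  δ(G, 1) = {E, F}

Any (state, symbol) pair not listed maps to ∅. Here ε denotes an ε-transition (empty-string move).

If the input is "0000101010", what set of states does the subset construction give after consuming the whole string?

Start in {S}.
Read '0': {S} → {A, B, C, G}.
Read '0': {A, B, C, G} → {A, B, C, D, E, G}.
Read '0': {A, B, C, D, E, G} → {S, A, B, C, D, E, G}.
Read '0': {S, A, B, C, D, E, G} → {S, A, B, C, D, E, G}.
Read '1': {S, A, B, C, D, E, G} → {S, C, D, E, F, G}.
Read '0': {S, C, D, E, F, G} → {S, A, B, C, D, F, G}.
Read '1': {S, A, B, C, D, F, G} → {S, A, C, D, E, F, G}.
Read '0': {S, A, C, D, E, F, G} → {S, A, B, C, D, F, G}.
Read '1': {S, A, B, C, D, F, G} → {S, A, C, D, E, F, G}.
Read '0': {S, A, C, D, E, F, G} → {S, A, B, C, D, F, G}.

{S, A, B, C, D, F, G}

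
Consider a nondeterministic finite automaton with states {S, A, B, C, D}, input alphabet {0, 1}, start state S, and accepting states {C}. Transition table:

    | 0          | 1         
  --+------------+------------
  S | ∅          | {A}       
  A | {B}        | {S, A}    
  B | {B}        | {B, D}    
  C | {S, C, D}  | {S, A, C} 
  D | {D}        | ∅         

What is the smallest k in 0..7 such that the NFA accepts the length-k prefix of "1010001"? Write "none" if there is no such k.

none

Start in {S}.
Read '1': {S} → {A}.
Read '0': {A} → {B}.
Read '1': {B} → {B, D}.
Read '0': {B, D} → {B, D}.
Read '0': {B, D} → {B, D}.
Read '0': {B, D} → {B, D}.
Read '1': {B, D} → {B, D}.
No reachable set along the way intersects F.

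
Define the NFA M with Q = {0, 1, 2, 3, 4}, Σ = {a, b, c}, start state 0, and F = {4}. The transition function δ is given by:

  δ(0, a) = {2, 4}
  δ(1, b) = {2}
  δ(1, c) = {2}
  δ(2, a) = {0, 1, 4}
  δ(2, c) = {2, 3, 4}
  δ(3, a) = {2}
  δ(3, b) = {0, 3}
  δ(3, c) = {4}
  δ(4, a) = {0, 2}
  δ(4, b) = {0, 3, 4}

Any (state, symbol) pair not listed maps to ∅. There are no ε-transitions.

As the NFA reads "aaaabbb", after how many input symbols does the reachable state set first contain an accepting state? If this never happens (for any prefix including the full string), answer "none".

Start in {0}.
Read 'a': {0} → {2, 4}.
None of the earlier sets intersect F, but {2, 4} does.

1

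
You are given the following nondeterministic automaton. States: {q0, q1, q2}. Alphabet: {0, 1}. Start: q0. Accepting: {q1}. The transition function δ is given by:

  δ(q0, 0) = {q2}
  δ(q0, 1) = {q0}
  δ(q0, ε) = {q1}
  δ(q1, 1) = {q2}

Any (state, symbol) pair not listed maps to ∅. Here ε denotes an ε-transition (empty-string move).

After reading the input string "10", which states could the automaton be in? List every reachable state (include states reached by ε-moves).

Start: ε-closure({q0}) = {q0, q1}.
Read '1': q0→{q0}, q1→{q2}; union {q0, q2}; ε-closure = {q0, q1, q2}.
Read '0': q0→{q2}, q1→∅, q2→∅; now {q2}.

{q2}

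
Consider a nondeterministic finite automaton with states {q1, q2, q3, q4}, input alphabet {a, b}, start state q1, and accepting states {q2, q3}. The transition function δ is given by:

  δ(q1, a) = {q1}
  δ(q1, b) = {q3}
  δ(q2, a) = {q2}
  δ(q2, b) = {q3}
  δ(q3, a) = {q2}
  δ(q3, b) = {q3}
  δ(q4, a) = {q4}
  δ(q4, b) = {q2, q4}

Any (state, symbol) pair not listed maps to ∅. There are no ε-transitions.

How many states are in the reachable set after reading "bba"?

1

Start in {q1}.
Read 'b': q1→{q3}; now {q3}.
Read 'b': q3→{q3}; now {q3}.
Read 'a': q3→{q2}; now {q2}.
That set has 1 state.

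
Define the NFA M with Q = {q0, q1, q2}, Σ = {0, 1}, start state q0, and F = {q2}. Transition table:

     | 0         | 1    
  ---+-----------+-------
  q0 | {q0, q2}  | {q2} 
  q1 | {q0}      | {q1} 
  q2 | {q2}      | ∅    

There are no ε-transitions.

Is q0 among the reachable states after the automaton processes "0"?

Yes

Start in {q0}.
Read '0': q0→{q0, q2}; now {q0, q2}.
State q0 is in {q0, q2}.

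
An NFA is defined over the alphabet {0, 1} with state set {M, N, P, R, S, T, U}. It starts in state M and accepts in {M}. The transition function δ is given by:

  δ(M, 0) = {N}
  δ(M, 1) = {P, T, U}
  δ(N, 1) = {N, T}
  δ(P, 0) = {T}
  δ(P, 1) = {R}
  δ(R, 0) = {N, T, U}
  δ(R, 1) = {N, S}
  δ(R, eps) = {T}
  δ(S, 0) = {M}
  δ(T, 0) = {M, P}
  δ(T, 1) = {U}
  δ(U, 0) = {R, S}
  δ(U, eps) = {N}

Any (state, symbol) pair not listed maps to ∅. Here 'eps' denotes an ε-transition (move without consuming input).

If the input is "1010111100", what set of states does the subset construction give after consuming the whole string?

Start in {M}.
Read '1': M→{P, T, U}; union {P, T, U}; ε-closure = {N, P, T, U}.
Read '0': N→∅, P→{T}, T→{M, P}, U→{R, S}; now {M, P, R, S, T}.
Read '1': M→{P, T, U}, P→{R}, R→{N, S}, S→∅, T→{U}; now {N, P, R, S, T, U}.
Read '0': N→∅, P→{T}, R→{N, T, U}, S→{M}, T→{M, P}, U→{R, S}; now {M, N, P, R, S, T, U}.
Read '1': M→{P, T, U}, N→{N, T}, P→{R}, R→{N, S}, S→∅, T→{U}, U→∅; now {N, P, R, S, T, U}.
Read '1': N→{N, T}, P→{R}, R→{N, S}, S→∅, T→{U}, U→∅; now {N, R, S, T, U}.
Read '1': N→{N, T}, R→{N, S}, S→∅, T→{U}, U→∅; now {N, S, T, U}.
Read '1': N→{N, T}, S→∅, T→{U}, U→∅; now {N, T, U}.
Read '0': N→∅, T→{M, P}, U→{R, S}; union {M, P, R, S}; ε-closure = {M, P, R, S, T}.
Read '0': M→{N}, P→{T}, R→{N, T, U}, S→{M}, T→{M, P}; now {M, N, P, T, U}.

{M, N, P, T, U}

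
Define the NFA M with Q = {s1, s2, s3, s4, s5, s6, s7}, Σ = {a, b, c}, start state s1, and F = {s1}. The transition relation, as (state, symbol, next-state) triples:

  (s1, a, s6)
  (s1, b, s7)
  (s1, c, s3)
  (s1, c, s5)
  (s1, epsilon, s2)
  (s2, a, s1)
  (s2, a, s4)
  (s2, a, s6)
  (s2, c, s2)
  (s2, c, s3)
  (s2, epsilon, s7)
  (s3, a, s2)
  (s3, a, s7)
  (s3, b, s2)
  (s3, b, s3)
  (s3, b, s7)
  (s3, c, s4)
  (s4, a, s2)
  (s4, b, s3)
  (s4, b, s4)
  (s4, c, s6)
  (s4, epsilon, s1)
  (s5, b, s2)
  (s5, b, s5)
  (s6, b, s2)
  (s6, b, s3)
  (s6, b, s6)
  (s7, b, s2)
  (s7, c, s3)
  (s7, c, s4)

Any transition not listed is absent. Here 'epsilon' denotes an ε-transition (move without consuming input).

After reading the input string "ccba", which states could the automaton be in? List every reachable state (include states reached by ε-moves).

Start: ε-closure({s1}) = {s1, s2, s7}.
Read 'c': s1→{s3, s5}, s2→{s2, s3}, s7→{s3, s4}; union {s2, s3, s4, s5}; ε-closure = {s1, s2, s3, s4, s5, s7}.
Read 'c': s1→{s3, s5}, s2→{s2, s3}, s3→{s4}, s4→{s6}, s5→∅, s7→{s3, s4}; union {s2, s3, s4, s5, s6}; ε-closure = {s1, s2, s3, s4, s5, s6, s7}.
Read 'b': s1→{s7}, s2→∅, s3→{s2, s3, s7}, s4→{s3, s4}, s5→{s2, s5}, s6→{s2, s3, s6}, s7→{s2}; union {s2, s3, s4, s5, s6, s7}; ε-closure = {s1, s2, s3, s4, s5, s6, s7}.
Read 'a': s1→{s6}, s2→{s1, s4, s6}, s3→{s2, s7}, s4→{s2}, s5→∅, s6→∅, s7→∅; now {s1, s2, s4, s6, s7}.

{s1, s2, s4, s6, s7}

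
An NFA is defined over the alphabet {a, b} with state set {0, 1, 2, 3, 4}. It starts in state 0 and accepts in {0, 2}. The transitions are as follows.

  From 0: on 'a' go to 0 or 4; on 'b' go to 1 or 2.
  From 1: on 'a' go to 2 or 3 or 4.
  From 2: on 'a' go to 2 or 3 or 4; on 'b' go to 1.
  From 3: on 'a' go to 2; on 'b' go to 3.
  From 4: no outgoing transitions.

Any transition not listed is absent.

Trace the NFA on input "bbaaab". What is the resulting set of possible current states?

{1, 3}

Start in {0}.
Read 'b': {0} → {1, 2}.
Read 'b': {1, 2} → {1}.
Read 'a': {1} → {2, 3, 4}.
Read 'a': {2, 3, 4} → {2, 3, 4}.
Read 'a': {2, 3, 4} → {2, 3, 4}.
Read 'b': {2, 3, 4} → {1, 3}.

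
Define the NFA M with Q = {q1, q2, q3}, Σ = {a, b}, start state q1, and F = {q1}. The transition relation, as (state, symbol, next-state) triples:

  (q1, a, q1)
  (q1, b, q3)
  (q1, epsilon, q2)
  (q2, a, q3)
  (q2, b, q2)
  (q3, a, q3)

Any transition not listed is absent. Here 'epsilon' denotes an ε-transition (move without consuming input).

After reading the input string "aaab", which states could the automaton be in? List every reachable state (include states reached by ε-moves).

{q2, q3}

Start: ε-closure({q1}) = {q1, q2}.
Read 'a': q1→{q1}, q2→{q3}; union {q1, q3}; ε-closure = {q1, q2, q3}.
Read 'a': q1→{q1}, q2→{q3}, q3→{q3}; union {q1, q3}; ε-closure = {q1, q2, q3}.
Read 'a': q1→{q1}, q2→{q3}, q3→{q3}; union {q1, q3}; ε-closure = {q1, q2, q3}.
Read 'b': q1→{q3}, q2→{q2}, q3→∅; now {q2, q3}.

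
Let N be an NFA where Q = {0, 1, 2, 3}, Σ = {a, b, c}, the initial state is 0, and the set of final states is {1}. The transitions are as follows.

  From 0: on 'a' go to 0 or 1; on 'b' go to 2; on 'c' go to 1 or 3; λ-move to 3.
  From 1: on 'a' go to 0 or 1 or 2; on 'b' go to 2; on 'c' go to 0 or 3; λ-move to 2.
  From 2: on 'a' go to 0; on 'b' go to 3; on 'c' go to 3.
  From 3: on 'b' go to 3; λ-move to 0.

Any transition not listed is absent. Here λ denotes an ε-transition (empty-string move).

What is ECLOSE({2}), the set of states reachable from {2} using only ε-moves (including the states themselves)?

Begin with {2}.
No ε-moves leave this set, so the closure equals the set itself.

{2}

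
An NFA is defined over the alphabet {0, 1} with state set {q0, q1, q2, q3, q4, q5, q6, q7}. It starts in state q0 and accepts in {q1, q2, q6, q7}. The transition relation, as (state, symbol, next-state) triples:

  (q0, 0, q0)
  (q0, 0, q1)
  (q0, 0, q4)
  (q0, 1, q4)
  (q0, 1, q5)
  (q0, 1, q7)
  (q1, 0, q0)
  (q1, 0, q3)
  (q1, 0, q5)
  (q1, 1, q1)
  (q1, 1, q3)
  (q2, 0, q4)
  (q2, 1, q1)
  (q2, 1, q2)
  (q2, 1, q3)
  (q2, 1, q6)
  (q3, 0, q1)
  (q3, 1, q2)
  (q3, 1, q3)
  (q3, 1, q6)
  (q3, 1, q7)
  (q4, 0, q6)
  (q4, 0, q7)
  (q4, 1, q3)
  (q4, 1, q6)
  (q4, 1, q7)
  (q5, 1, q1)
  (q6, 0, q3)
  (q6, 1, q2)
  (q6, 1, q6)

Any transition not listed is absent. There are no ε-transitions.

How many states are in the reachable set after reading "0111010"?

7

Start in {q0}.
Read '0': q0→{q0, q1, q4}; now {q0, q1, q4}.
Read '1': q0→{q4, q5, q7}, q1→{q1, q3}, q4→{q3, q6, q7}; now {q1, q3, q4, q5, q6, q7}.
Read '1': q1→{q1, q3}, q3→{q2, q3, q6, q7}, q4→{q3, q6, q7}, q5→{q1}, q6→{q2, q6}, q7→∅; now {q1, q2, q3, q6, q7}.
Read '1': q1→{q1, q3}, q2→{q1, q2, q3, q6}, q3→{q2, q3, q6, q7}, q6→{q2, q6}, q7→∅; now {q1, q2, q3, q6, q7}.
Read '0': q1→{q0, q3, q5}, q2→{q4}, q3→{q1}, q6→{q3}, q7→∅; now {q0, q1, q3, q4, q5}.
Read '1': q0→{q4, q5, q7}, q1→{q1, q3}, q3→{q2, q3, q6, q7}, q4→{q3, q6, q7}, q5→{q1}; now {q1, q2, q3, q4, q5, q6, q7}.
Read '0': q1→{q0, q3, q5}, q2→{q4}, q3→{q1}, q4→{q6, q7}, q5→∅, q6→{q3}, q7→∅; now {q0, q1, q3, q4, q5, q6, q7}.
That set has 7 states.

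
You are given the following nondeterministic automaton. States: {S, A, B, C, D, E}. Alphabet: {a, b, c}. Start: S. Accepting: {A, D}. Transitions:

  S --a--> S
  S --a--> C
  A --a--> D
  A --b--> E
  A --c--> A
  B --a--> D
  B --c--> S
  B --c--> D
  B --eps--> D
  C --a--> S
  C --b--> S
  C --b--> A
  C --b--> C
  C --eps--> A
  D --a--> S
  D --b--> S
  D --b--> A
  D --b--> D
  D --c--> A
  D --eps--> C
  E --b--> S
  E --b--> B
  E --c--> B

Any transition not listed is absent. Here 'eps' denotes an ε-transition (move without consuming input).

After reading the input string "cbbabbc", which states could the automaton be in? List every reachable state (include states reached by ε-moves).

∅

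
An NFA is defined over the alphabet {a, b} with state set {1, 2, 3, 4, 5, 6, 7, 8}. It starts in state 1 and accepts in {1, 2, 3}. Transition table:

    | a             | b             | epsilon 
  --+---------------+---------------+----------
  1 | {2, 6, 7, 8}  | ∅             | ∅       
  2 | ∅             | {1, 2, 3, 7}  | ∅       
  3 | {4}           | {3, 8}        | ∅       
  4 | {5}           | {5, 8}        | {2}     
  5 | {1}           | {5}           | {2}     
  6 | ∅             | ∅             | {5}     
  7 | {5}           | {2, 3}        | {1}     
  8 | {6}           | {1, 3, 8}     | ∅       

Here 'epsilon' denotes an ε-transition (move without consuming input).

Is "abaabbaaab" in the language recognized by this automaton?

Yes

Start in {1}.
Read 'a': 1→{2, 6, 7, 8}; union {2, 6, 7, 8}; ε-closure = {1, 2, 5, 6, 7, 8}.
Read 'b': 1→∅, 2→{1, 2, 3, 7}, 5→{5}, 6→∅, 7→{2, 3}, 8→{1, 3, 8}; now {1, 2, 3, 5, 7, 8}.
Read 'a': 1→{2, 6, 7, 8}, 2→∅, 3→{4}, 5→{1}, 7→{5}, 8→{6}; now {1, 2, 4, 5, 6, 7, 8}.
Read 'a': 1→{2, 6, 7, 8}, 2→∅, 4→{5}, 5→{1}, 6→∅, 7→{5}, 8→{6}; now {1, 2, 5, 6, 7, 8}.
Read 'b': 1→∅, 2→{1, 2, 3, 7}, 5→{5}, 6→∅, 7→{2, 3}, 8→{1, 3, 8}; now {1, 2, 3, 5, 7, 8}.
Read 'b': 1→∅, 2→{1, 2, 3, 7}, 3→{3, 8}, 5→{5}, 7→{2, 3}, 8→{1, 3, 8}; now {1, 2, 3, 5, 7, 8}.
Read 'a': 1→{2, 6, 7, 8}, 2→∅, 3→{4}, 5→{1}, 7→{5}, 8→{6}; now {1, 2, 4, 5, 6, 7, 8}.
Read 'a': 1→{2, 6, 7, 8}, 2→∅, 4→{5}, 5→{1}, 6→∅, 7→{5}, 8→{6}; now {1, 2, 5, 6, 7, 8}.
Read 'a': 1→{2, 6, 7, 8}, 2→∅, 5→{1}, 6→∅, 7→{5}, 8→{6}; now {1, 2, 5, 6, 7, 8}.
Read 'b': 1→∅, 2→{1, 2, 3, 7}, 5→{5}, 6→∅, 7→{2, 3}, 8→{1, 3, 8}; now {1, 2, 3, 5, 7, 8}.
The final set {1, 2, 3, 5, 7, 8} contains the accepting states 1, 2, 3.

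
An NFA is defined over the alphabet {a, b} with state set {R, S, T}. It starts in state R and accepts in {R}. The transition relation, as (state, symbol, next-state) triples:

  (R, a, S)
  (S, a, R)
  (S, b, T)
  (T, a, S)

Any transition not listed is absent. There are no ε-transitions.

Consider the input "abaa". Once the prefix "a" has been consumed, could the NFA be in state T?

Start in {R}.
Read 'a': R→{S}; now {S}.
State T is not in {S}.

No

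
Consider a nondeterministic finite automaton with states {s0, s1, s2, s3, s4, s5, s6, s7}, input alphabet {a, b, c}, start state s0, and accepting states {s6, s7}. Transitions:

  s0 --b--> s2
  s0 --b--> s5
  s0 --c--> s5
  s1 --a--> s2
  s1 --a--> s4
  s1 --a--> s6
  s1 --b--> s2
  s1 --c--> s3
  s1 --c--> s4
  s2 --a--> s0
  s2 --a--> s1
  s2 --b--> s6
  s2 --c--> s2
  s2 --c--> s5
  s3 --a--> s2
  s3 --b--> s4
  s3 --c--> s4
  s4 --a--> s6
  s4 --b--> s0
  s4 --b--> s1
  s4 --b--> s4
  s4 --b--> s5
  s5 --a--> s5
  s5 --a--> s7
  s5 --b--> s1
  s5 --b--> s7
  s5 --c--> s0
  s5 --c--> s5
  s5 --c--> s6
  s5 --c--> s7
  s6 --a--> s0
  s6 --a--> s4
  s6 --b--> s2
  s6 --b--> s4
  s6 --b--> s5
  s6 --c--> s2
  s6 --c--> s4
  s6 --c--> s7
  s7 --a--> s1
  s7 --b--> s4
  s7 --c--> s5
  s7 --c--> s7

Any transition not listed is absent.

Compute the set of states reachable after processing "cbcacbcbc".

Start in {s0}.
Read 'c': {s0} → {s5}.
Read 'b': {s5} → {s1, s7}.
Read 'c': {s1, s7} → {s3, s4, s5, s7}.
Read 'a': {s3, s4, s5, s7} → {s1, s2, s5, s6, s7}.
Read 'c': {s1, s2, s5, s6, s7} → {s0, s2, s3, s4, s5, s6, s7}.
Read 'b': {s0, s2, s3, s4, s5, s6, s7} → {s0, s1, s2, s4, s5, s6, s7}.
Read 'c': {s0, s1, s2, s4, s5, s6, s7} → {s0, s2, s3, s4, s5, s6, s7}.
Read 'b': {s0, s2, s3, s4, s5, s6, s7} → {s0, s1, s2, s4, s5, s6, s7}.
Read 'c': {s0, s1, s2, s4, s5, s6, s7} → {s0, s2, s3, s4, s5, s6, s7}.

{s0, s2, s3, s4, s5, s6, s7}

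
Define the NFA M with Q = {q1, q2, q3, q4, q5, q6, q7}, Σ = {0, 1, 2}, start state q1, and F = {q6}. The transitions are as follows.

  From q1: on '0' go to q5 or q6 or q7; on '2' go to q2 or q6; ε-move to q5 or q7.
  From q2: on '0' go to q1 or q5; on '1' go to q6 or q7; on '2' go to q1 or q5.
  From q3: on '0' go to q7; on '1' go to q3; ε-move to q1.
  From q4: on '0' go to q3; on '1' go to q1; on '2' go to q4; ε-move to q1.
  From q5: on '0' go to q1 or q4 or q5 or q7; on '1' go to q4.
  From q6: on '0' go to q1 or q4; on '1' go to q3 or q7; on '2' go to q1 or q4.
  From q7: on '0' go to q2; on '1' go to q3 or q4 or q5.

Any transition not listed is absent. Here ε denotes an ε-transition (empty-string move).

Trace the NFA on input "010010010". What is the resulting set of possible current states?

Start: ε-closure({q1}) = {q1, q5, q7}.
Read '0': q1→{q5, q6, q7}, q5→{q1, q4, q5, q7}, q7→{q2}; now {q1, q2, q4, q5, q6, q7}.
Read '1': q1→∅, q2→{q6, q7}, q4→{q1}, q5→{q4}, q6→{q3, q7}, q7→{q3, q4, q5}; now {q1, q3, q4, q5, q6, q7}.
Read '0': q1→{q5, q6, q7}, q3→{q7}, q4→{q3}, q5→{q1, q4, q5, q7}, q6→{q1, q4}, q7→{q2}; now {q1, q2, q3, q4, q5, q6, q7}.
Read '0': q1→{q5, q6, q7}, q2→{q1, q5}, q3→{q7}, q4→{q3}, q5→{q1, q4, q5, q7}, q6→{q1, q4}, q7→{q2}; now {q1, q2, q3, q4, q5, q6, q7}.
Read '1': q1→∅, q2→{q6, q7}, q3→{q3}, q4→{q1}, q5→{q4}, q6→{q3, q7}, q7→{q3, q4, q5}; now {q1, q3, q4, q5, q6, q7}.
Read '0': q1→{q5, q6, q7}, q3→{q7}, q4→{q3}, q5→{q1, q4, q5, q7}, q6→{q1, q4}, q7→{q2}; now {q1, q2, q3, q4, q5, q6, q7}.
Read '0': q1→{q5, q6, q7}, q2→{q1, q5}, q3→{q7}, q4→{q3}, q5→{q1, q4, q5, q7}, q6→{q1, q4}, q7→{q2}; now {q1, q2, q3, q4, q5, q6, q7}.
Read '1': q1→∅, q2→{q6, q7}, q3→{q3}, q4→{q1}, q5→{q4}, q6→{q3, q7}, q7→{q3, q4, q5}; now {q1, q3, q4, q5, q6, q7}.
Read '0': q1→{q5, q6, q7}, q3→{q7}, q4→{q3}, q5→{q1, q4, q5, q7}, q6→{q1, q4}, q7→{q2}; now {q1, q2, q3, q4, q5, q6, q7}.

{q1, q2, q3, q4, q5, q6, q7}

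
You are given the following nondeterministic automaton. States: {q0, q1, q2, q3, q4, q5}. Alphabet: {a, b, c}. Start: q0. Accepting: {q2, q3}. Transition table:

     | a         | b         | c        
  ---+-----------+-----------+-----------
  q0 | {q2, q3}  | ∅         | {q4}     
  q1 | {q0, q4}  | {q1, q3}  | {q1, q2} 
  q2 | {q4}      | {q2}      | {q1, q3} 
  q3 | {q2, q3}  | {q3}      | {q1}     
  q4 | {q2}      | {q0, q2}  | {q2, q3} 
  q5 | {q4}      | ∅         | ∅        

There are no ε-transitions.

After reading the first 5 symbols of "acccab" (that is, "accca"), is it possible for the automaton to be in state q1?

Start in {q0}.
Read 'a': q0→{q2, q3}; now {q2, q3}.
Read 'c': q2→{q1, q3}, q3→{q1}; now {q1, q3}.
Read 'c': q1→{q1, q2}, q3→{q1}; now {q1, q2}.
Read 'c': q1→{q1, q2}, q2→{q1, q3}; now {q1, q2, q3}.
Read 'a': q1→{q0, q4}, q2→{q4}, q3→{q2, q3}; now {q0, q2, q3, q4}.
State q1 is not in {q0, q2, q3, q4}.

No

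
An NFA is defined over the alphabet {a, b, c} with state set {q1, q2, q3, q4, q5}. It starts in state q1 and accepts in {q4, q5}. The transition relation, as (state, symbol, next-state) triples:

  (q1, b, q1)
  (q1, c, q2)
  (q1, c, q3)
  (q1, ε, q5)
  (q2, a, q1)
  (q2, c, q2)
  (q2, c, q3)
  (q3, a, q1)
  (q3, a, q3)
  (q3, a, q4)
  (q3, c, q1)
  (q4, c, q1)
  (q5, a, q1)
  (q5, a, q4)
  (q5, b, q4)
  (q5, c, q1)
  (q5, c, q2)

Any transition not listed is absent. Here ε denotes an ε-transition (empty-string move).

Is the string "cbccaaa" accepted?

Start: ε-closure({q1}) = {q1, q5}.
Read 'c': {q1, q5} → {q1, q2, q3, q5}.
Read 'b': {q1, q2, q3, q5} → {q1, q4, q5}.
Read 'c': {q1, q4, q5} → {q1, q2, q3, q5}.
Read 'c': {q1, q2, q3, q5} → {q1, q2, q3, q5}.
Read 'a': {q1, q2, q3, q5} → {q1, q3, q4, q5}.
Read 'a': {q1, q3, q4, q5} → {q1, q3, q4, q5}.
Read 'a': {q1, q3, q4, q5} → {q1, q3, q4, q5}.
The final set {q1, q3, q4, q5} contains the accepting states q4, q5.

Yes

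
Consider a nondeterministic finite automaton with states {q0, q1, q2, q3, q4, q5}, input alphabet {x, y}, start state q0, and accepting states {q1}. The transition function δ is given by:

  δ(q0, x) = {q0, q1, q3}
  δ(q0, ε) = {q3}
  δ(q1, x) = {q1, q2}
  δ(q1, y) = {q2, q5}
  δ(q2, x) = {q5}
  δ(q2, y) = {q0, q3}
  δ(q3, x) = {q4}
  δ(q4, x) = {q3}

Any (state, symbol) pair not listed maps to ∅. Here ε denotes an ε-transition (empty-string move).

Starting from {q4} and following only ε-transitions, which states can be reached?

Begin with {q4}.
No ε-moves leave this set, so the closure equals the set itself.

{q4}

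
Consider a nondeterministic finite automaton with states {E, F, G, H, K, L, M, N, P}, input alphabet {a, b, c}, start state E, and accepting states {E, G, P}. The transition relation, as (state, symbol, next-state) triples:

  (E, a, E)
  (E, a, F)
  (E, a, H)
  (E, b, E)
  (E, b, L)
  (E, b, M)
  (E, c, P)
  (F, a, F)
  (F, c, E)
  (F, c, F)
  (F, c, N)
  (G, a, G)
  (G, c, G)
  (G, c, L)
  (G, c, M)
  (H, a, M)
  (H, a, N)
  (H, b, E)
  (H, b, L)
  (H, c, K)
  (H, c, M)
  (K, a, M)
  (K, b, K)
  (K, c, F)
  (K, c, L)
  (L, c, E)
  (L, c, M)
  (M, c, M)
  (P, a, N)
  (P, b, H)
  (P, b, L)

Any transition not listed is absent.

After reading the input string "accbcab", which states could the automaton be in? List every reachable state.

Start in {E}.
Read 'a': {E} → {E, F, H}.
Read 'c': {E, F, H} → {E, F, K, M, N, P}.
Read 'c': {E, F, K, M, N, P} → {E, F, L, M, N, P}.
Read 'b': {E, F, L, M, N, P} → {E, H, L, M}.
Read 'c': {E, H, L, M} → {E, K, M, P}.
Read 'a': {E, K, M, P} → {E, F, H, M, N}.
Read 'b': {E, F, H, M, N} → {E, L, M}.

{E, L, M}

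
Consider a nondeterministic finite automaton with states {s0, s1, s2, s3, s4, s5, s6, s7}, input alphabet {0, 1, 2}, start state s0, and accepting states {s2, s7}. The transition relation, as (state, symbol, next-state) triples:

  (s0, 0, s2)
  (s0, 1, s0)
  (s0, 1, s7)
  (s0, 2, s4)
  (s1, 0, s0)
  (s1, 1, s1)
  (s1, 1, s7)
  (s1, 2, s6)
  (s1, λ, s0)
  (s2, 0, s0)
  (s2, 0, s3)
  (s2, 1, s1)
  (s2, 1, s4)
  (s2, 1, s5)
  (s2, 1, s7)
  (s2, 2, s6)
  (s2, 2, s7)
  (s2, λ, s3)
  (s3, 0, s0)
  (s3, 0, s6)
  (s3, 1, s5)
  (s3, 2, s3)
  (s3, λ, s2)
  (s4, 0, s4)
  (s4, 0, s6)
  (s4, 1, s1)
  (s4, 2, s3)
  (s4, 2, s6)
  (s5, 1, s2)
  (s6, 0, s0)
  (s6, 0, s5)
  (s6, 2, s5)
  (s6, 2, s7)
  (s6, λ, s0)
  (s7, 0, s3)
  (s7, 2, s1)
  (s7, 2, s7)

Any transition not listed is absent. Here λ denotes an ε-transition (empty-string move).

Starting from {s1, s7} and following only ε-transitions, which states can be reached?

{s0, s1, s7}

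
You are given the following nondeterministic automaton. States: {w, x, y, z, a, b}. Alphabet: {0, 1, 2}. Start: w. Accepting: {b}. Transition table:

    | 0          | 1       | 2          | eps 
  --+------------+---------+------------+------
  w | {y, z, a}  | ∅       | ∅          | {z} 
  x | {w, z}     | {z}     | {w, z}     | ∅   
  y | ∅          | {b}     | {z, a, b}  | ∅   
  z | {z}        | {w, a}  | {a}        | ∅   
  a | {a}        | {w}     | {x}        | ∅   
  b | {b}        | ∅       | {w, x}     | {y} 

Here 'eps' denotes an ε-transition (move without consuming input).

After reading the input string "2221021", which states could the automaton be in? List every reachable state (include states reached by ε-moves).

{w, y, z, a, b}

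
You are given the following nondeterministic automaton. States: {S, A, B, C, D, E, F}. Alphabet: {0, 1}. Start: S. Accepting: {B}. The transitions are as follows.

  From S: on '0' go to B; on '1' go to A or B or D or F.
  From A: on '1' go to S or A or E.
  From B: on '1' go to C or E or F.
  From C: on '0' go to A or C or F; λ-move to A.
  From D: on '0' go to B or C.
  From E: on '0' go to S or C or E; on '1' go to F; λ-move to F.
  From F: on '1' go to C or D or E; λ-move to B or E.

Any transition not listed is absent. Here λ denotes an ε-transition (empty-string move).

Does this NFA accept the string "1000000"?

Start in {S}.
Read '1': {S} → {A, B, D, E, F}.
Read '0': {A, B, D, E, F} → {S, A, B, C, E, F}.
Read '0': {S, A, B, C, E, F} → {S, A, B, C, E, F}.
Read '0': {S, A, B, C, E, F} → {S, A, B, C, E, F}.
Read '0': {S, A, B, C, E, F} → {S, A, B, C, E, F}.
Read '0': {S, A, B, C, E, F} → {S, A, B, C, E, F}.
Read '0': {S, A, B, C, E, F} → {S, A, B, C, E, F}.
The final set {S, A, B, C, E, F} contains the accepting state B.

Yes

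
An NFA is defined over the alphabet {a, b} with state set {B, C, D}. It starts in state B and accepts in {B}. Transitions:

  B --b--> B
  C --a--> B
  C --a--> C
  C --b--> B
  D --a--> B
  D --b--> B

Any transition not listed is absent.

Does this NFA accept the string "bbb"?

Start in {B}.
Read 'b': B→{B}; now {B}.
Read 'b': B→{B}; now {B}.
Read 'b': B→{B}; now {B}.
The final set {B} contains the accepting state B.

Yes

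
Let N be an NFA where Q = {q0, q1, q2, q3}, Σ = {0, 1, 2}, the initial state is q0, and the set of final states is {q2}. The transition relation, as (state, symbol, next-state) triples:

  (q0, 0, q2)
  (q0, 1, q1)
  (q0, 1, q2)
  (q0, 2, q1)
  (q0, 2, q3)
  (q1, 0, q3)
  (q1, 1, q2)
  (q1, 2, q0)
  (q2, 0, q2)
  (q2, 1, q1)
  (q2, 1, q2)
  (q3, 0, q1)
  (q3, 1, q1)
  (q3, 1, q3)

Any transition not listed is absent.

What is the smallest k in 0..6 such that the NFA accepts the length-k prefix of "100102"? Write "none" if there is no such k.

Start in {q0}.
Read '1': q0→{q1, q2}; now {q1, q2}.
None of the earlier sets intersect F, but {q1, q2} does.

1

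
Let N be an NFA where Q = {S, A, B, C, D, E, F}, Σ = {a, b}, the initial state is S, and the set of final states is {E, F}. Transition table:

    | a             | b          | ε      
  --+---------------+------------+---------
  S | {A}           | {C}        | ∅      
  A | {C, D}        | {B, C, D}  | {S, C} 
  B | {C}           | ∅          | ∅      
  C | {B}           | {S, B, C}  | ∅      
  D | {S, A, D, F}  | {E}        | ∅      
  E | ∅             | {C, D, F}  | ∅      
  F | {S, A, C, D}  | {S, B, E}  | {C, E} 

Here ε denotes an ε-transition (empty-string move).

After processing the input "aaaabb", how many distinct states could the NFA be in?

6

Start in {S}.
Read 'a': S→{A}; union {A}; ε-closure = {S, A, C}.
Read 'a': S→{A}, A→{C, D}, C→{B}; union {A, B, C, D}; ε-closure = {S, A, B, C, D}.
Read 'a': S→{A}, A→{C, D}, B→{C}, C→{B}, D→{S, A, D, F}; union {S, A, B, C, D, F}; ε-closure = {S, A, B, C, D, E, F}.
Read 'a': S→{A}, A→{C, D}, B→{C}, C→{B}, D→{S, A, D, F}, E→∅, F→{S, A, C, D}; union {S, A, B, C, D, F}; ε-closure = {S, A, B, C, D, E, F}.
Read 'b': S→{C}, A→{B, C, D}, B→∅, C→{S, B, C}, D→{E}, E→{C, D, F}, F→{S, B, E}; now {S, B, C, D, E, F}.
Read 'b': S→{C}, B→∅, C→{S, B, C}, D→{E}, E→{C, D, F}, F→{S, B, E}; now {S, B, C, D, E, F}.
That set has 6 states.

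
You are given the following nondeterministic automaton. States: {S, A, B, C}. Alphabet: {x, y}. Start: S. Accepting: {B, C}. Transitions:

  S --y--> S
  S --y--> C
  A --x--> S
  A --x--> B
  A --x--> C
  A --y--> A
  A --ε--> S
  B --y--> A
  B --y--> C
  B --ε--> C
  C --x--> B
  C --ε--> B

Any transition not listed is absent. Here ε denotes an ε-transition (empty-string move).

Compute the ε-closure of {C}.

{B, C}

Begin with {C}.
ε-move C → B; add B.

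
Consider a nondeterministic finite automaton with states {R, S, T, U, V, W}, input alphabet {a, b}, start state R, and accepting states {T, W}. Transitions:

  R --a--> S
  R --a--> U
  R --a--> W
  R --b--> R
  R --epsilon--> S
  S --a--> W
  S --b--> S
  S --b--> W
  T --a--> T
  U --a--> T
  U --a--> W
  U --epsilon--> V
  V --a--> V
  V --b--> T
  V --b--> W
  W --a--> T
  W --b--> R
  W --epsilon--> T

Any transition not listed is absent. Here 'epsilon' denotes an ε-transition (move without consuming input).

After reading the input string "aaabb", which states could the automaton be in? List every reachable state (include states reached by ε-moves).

Start: ε-closure({R}) = {R, S}.
Read 'a': {R, S} → {S, T, U, V, W}.
Read 'a': {S, T, U, V, W} → {T, V, W}.
Read 'a': {T, V, W} → {T, V}.
Read 'b': {T, V} → {T, W}.
Read 'b': {T, W} → {R, S}.

{R, S}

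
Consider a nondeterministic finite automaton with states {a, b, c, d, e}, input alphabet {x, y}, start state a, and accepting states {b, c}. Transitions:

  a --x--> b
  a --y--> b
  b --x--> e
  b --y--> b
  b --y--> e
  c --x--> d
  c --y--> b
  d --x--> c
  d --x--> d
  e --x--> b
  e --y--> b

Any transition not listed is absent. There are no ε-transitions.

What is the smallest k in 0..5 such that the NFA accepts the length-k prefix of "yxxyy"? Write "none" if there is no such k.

1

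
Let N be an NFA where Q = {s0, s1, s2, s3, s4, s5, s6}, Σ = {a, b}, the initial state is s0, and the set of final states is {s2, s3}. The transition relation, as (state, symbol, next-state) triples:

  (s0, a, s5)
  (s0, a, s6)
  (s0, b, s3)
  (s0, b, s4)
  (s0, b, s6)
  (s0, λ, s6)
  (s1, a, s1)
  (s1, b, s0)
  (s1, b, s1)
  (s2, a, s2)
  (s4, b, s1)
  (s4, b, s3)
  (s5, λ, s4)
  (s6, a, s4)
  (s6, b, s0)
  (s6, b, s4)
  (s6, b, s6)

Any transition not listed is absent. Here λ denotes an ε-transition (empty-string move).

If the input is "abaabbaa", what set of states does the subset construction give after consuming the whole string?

Start: ε-closure({s0}) = {s0, s6}.
Read 'a': {s0, s6} → {s4, s5, s6}.
Read 'b': {s4, s5, s6} → {s0, s1, s3, s4, s6}.
Read 'a': {s0, s1, s3, s4, s6} → {s1, s4, s5, s6}.
Read 'a': {s1, s4, s5, s6} → {s1, s4}.
Read 'b': {s1, s4} → {s0, s1, s3, s6}.
Read 'b': {s0, s1, s3, s6} → {s0, s1, s3, s4, s6}.
Read 'a': {s0, s1, s3, s4, s6} → {s1, s4, s5, s6}.
Read 'a': {s1, s4, s5, s6} → {s1, s4}.

{s1, s4}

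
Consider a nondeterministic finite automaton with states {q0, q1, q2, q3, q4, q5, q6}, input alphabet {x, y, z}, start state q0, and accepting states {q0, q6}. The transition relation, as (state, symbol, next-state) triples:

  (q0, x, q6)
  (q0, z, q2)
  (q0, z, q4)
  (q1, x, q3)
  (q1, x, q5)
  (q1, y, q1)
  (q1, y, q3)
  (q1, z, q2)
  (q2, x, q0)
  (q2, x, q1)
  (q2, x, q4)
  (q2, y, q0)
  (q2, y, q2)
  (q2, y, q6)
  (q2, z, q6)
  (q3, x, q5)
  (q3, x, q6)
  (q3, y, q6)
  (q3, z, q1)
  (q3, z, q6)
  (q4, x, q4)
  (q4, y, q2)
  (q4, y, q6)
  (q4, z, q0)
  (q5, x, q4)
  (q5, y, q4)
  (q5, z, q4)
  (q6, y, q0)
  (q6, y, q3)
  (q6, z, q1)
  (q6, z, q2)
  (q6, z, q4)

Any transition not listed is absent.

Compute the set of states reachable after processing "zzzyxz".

Start in {q0}.
Read 'z': {q0} → {q2, q4}.
Read 'z': {q2, q4} → {q0, q6}.
Read 'z': {q0, q6} → {q1, q2, q4}.
Read 'y': {q1, q2, q4} → {q0, q1, q2, q3, q6}.
Read 'x': {q0, q1, q2, q3, q6} → {q0, q1, q3, q4, q5, q6}.
Read 'z': {q0, q1, q3, q4, q5, q6} → {q0, q1, q2, q4, q6}.

{q0, q1, q2, q4, q6}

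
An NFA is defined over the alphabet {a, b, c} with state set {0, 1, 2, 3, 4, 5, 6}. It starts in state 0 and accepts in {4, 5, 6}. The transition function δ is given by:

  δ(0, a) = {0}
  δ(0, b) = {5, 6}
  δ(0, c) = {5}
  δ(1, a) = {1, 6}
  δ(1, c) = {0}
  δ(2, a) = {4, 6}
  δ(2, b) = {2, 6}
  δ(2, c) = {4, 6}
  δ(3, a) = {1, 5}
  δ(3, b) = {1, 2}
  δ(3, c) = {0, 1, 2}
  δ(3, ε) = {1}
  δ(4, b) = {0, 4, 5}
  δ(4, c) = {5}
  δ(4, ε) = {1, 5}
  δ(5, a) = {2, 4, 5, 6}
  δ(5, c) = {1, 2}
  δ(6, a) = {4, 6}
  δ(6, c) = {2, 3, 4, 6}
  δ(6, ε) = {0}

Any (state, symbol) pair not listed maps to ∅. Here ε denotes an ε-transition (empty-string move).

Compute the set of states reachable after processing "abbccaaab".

{0, 1, 2, 4, 5, 6}

Start in {0}.
Read 'a': 0→{0}; now {0}.
Read 'b': 0→{5, 6}; union {5, 6}; ε-closure = {0, 5, 6}.
Read 'b': 0→{5, 6}, 5→∅, 6→∅; union {5, 6}; ε-closure = {0, 5, 6}.
Read 'c': 0→{5}, 5→{1, 2}, 6→{2, 3, 4, 6}; union {1, 2, 3, 4, 5, 6}; ε-closure = {0, 1, 2, 3, 4, 5, 6}.
Read 'c': 0→{5}, 1→{0}, 2→{4, 6}, 3→{0, 1, 2}, 4→{5}, 5→{1, 2}, 6→{2, 3, 4, 6}; now {0, 1, 2, 3, 4, 5, 6}.
Read 'a': 0→{0}, 1→{1, 6}, 2→{4, 6}, 3→{1, 5}, 4→∅, 5→{2, 4, 5, 6}, 6→{4, 6}; now {0, 1, 2, 4, 5, 6}.
Read 'a': 0→{0}, 1→{1, 6}, 2→{4, 6}, 4→∅, 5→{2, 4, 5, 6}, 6→{4, 6}; now {0, 1, 2, 4, 5, 6}.
Read 'a': 0→{0}, 1→{1, 6}, 2→{4, 6}, 4→∅, 5→{2, 4, 5, 6}, 6→{4, 6}; now {0, 1, 2, 4, 5, 6}.
Read 'b': 0→{5, 6}, 1→∅, 2→{2, 6}, 4→{0, 4, 5}, 5→∅, 6→∅; union {0, 2, 4, 5, 6}; ε-closure = {0, 1, 2, 4, 5, 6}.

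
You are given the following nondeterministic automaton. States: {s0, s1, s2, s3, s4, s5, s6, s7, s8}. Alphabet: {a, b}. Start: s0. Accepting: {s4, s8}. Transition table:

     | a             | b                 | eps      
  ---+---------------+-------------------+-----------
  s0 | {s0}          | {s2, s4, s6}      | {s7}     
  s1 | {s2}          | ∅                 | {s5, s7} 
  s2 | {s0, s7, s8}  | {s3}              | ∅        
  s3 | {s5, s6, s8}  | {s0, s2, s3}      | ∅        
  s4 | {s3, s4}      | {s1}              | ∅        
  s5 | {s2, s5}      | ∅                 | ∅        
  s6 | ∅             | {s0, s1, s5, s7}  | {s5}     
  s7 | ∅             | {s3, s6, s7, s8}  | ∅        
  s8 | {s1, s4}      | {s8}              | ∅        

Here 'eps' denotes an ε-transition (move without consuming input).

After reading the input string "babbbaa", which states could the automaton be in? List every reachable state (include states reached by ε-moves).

Start: ε-closure({s0}) = {s0, s7}.
Read 'b': {s0, s7} → {s2, s3, s4, s5, s6, s7, s8}.
Read 'a': {s2, s3, s4, s5, s6, s7, s8} → {s0, s1, s2, s3, s4, s5, s6, s7, s8}.
Read 'b': {s0, s1, s2, s3, s4, s5, s6, s7, s8} → {s0, s1, s2, s3, s4, s5, s6, s7, s8}.
Read 'b': {s0, s1, s2, s3, s4, s5, s6, s7, s8} → {s0, s1, s2, s3, s4, s5, s6, s7, s8}.
Read 'b': {s0, s1, s2, s3, s4, s5, s6, s7, s8} → {s0, s1, s2, s3, s4, s5, s6, s7, s8}.
Read 'a': {s0, s1, s2, s3, s4, s5, s6, s7, s8} → {s0, s1, s2, s3, s4, s5, s6, s7, s8}.
Read 'a': {s0, s1, s2, s3, s4, s5, s6, s7, s8} → {s0, s1, s2, s3, s4, s5, s6, s7, s8}.

{s0, s1, s2, s3, s4, s5, s6, s7, s8}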